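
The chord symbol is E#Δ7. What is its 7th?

D##

Root of E#Δ7 = E#. The 7th is a major 7th: E# up a major 7th → D##.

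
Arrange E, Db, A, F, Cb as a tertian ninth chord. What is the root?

Arranged so that each adjacent pair is a third by letter name: Db – F – A – Cb – E.
The bottom of that stack, Db, is the root (this is Db dominant seventh sharp nine sharp five).

Db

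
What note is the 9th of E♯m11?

F##

E♯m11 is built on E#; its 9th is a major 9th above the root.
A second above E uses the letter F, and the major 9th above E# is F##.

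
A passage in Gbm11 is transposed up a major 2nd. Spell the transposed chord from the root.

Gb up a major 2nd → Ab. New chord: Ab minor eleventh.
- root: Ab
- minor 3rd: Cb
- perfect 5th: Eb
- minor 7th: Gb
- major 9th: Bb
- perfect 11th: Db

Ab – Cb – Eb – Gb – Bb – Db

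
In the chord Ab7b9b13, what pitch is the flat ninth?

Bbb

Root of Ab7b9b13 = Ab. The 9th is a minor 9th: Ab up a minor 9th → Bbb.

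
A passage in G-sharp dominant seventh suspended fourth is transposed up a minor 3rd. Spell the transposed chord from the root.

G-sharp up a minor 3rd → B. New chord: B dominant seventh suspended fourth.
root → B
4th (perfect 4th) → E
5th (perfect 5th) → F-sharp
7th (minor 7th) → A

B  E  F-sharp  A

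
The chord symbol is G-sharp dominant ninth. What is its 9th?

Root of G-sharp dominant ninth = G-sharp. The 9th is a major 9th: G-sharp up a major 9th → A-sharp.

A-sharp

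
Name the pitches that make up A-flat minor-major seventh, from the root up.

A-flat C-flat E-flat G

Root A-flat, quality minor-major seventh:
- root: A-flat
- minor 3rd: C-flat
- perfect 5th: E-flat
- major 7th: G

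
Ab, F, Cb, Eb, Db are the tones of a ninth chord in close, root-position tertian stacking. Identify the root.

Db

Arranged so that each adjacent pair is a third by letter name: Db – F – Ab – Cb – Eb.
The bottom of that stack, Db, is the root (this is Db dominant ninth).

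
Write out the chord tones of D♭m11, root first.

D♭, F♭, A♭, C♭, E♭, G♭

Root D♭, quality minor eleventh:
- root: D♭
- minor 3rd: F♭
- perfect 5th: A♭
- minor 7th: C♭
- major 9th: E♭
- perfect 11th: G♭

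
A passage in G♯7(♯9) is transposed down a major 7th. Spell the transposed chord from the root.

A, C♯, E, G, B♯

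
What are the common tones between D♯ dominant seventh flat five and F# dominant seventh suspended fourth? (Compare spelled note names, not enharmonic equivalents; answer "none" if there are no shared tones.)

C-sharp

D♯ dominant seventh flat five = D-sharp, F-double-sharp, A, C-sharp.
F# dominant seventh suspended fourth = F-sharp, B, C-sharp, E.
Shared: C-sharp.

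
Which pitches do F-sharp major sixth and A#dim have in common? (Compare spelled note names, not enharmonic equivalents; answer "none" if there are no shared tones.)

F-sharp major sixth: F# A# C# D#
A#dim: A# C# E
Common to both → A#, C#.

A#  C#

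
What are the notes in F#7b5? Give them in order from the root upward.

F#, A#, C, E

F#7b5: dominant seventh flat five on F#.
Root: F#
Major 3rd (3rd): A#
Diminished 5th (5th): C
Minor 7th (7th): E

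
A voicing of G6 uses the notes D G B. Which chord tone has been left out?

The full G6 chord is G, B, D, E.
Comparing with the voicing, the major 6th (6th) — E — is absent.

E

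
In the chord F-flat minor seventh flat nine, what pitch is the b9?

F-flat minor seventh flat nine is built on Fb; its 9th is a minor 9th above the root.
A second above F uses the letter G, and the minor 9th above Fb is Gbb.

Gbb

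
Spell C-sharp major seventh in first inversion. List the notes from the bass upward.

In root position, C-sharp major seventh is C-sharp–E-sharp–G-sharp–B-sharp.
First inversion puts the third (E-sharp) in the bass.

E-sharp, G-sharp, B-sharp, C-sharp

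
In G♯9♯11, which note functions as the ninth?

G♯9♯11 is built on G#; its 9th is a major 9th above the root.
A second above G uses the letter A, and the major 9th above G# is A#.

A#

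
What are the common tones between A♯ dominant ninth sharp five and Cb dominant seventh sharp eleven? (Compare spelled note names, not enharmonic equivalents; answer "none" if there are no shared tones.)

none

A♯ dominant ninth sharp five: A-sharp C-double-sharp E-double-sharp G-sharp B-sharp
Cb dominant seventh sharp eleven: C-flat E-flat G-flat B-double-flat F
Common to both → none.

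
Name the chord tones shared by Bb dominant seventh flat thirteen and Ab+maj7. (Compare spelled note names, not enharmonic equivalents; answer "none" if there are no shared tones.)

A♭

Bb dominant seventh flat thirteen: B♭ D F A♭ G♭
Ab+maj7: A♭ C E G
Common to both → A♭.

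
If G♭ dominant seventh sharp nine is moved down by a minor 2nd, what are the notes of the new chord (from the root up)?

F, A, C, E♭, G♯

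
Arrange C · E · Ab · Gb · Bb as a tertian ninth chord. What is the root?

Stacking in thirds gives Ab – C – E – Gb – Bb, so Ab is the root — Ab dominant ninth sharp five.

Ab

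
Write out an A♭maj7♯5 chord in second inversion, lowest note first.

E – G – Ab – C

A♭maj7♯5 = Ab–C–E–G; second inversion → fifth (E) lowest.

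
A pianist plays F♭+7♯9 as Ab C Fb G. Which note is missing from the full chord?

Ebb

F♭+7♯9 = Fb, Ab, C, Ebb, G. The voicing lacks the 7th (minor 7th), Ebb.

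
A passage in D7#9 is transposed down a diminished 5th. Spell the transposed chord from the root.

A diminished 5th down from D is G♯, so the new chord is G♯ dominant seventh sharp nine.
Root: G♯
Major 3rd (3rd): B♯
Perfect 5th (5th): D♯
Minor 7th (7th): F♯
Augmented 9th (9th): A𝄪

G♯, B♯, D♯, F♯, A𝄪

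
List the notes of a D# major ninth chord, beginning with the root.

D# major ninth is a major ninth built on D-sharp.
Root: D-sharp
Major 3rd (3rd): F-double-sharp
Perfect 5th (5th): A-sharp
Major 7th (7th): C-double-sharp
Major 9th (9th): E-sharp

D-sharp – F-double-sharp – A-sharp – C-double-sharp – E-sharp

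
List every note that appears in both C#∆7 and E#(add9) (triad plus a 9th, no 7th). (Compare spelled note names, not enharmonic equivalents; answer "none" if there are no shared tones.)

E♯, B♯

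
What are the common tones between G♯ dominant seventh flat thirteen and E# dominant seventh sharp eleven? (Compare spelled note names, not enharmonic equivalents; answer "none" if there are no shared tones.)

G♯ dominant seventh flat thirteen: G-sharp B-sharp D-sharp F-sharp E
E# dominant seventh sharp eleven: E-sharp G-double-sharp B-sharp D-sharp A-double-sharp
Common to both → B-sharp, D-sharp.

B-sharp, D-sharp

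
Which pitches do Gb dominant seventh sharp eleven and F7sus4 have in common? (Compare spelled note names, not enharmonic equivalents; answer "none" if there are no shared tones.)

Bb, C

Gb dominant seventh sharp eleven: Gb Bb Db Fb C
F7sus4: F Bb C Eb
Common to both → Bb, C.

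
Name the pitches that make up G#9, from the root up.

G# B# D# F# A#

Root G#, quality dominant ninth:
- root: G#
- major 3rd: B#
- perfect 5th: D#
- minor 7th: F#
- major 9th: A#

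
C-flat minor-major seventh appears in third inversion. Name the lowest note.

Bb

C-flat minor-major seventh in root position is Cb–Ebb–Gb–Bb.
Third inversion places the seventh in the bass, which is Bb.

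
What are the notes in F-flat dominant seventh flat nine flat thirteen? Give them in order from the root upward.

F♭ – A♭ – C♭ – E𝄫 – G𝄫 – D𝄫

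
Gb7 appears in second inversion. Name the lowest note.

Gb7 = Gb–Bb–Db–Fb. Second inversion → fifth in the bass = Db.

Db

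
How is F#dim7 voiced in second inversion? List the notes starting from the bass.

C, Eb, F#, A

F#dim7 = F#–A–C–Eb; second inversion → fifth (C) lowest.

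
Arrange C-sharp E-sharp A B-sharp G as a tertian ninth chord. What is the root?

A

Arranged so that each adjacent pair is a third by letter name: A – C-sharp – E-sharp – G – B-sharp.
The bottom of that stack, A, is the root (this is A dominant seventh sharp nine sharp five).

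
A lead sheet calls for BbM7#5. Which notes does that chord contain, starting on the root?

Bb – D – F# – A

Root Bb, quality augmented major seventh:
root → Bb
3rd (major 3rd) → D
5th (augmented 5th) → F#
7th (major 7th) → A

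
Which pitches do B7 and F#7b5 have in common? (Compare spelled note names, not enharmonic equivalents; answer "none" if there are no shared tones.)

F♯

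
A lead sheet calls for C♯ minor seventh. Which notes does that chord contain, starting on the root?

C♯ – E – G♯ – B

C♯ minor seventh: minor seventh on C♯.
C♯ — root
E — minor 3rd
G♯ — perfect 5th
B — minor 7th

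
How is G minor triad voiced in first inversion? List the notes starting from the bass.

G minor triad = G–Bb–D; first inversion → third (Bb) lowest.

Bb  D  G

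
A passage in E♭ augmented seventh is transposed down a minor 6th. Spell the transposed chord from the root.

G B D-sharp F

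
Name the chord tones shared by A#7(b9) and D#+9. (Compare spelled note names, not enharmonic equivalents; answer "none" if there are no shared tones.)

A#7(b9): A# C## E# G# B
D#+9: D# F## A## C# E#
Common to both → E#.

E#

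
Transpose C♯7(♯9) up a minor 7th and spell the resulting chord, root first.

A minor 7th up from C# is B, so the new chord is B dominant seventh sharp nine.
B — root
D# — major 3rd
F# — perfect 5th
A — minor 7th
C## — augmented 9th

B, D#, F#, A, C##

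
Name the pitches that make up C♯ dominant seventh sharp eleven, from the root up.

C-sharp, E-sharp, G-sharp, B, F-double-sharp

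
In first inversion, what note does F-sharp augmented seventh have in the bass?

A#

F-sharp augmented seventh = F#–A#–C##–E. First inversion → third in the bass = A#.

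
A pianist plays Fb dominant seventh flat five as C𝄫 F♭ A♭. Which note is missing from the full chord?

E𝄫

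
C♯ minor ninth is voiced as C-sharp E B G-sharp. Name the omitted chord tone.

D-sharp

The full C♯ minor ninth chord is C-sharp, E, G-sharp, B, D-sharp.
Comparing with the voicing, the major 9th (9th) — D-sharp — is absent.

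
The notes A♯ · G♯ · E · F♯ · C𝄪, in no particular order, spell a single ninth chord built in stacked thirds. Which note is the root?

F♯

Arranged so that each adjacent pair is a third by letter name: F♯ – A♯ – C𝄪 – E – G♯.
The bottom of that stack, F♯, is the root (this is F♯ dominant ninth sharp five).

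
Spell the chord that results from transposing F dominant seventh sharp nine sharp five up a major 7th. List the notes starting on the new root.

F up a major 7th → E. New chord: E dominant seventh sharp nine sharp five.
E — root
G-sharp — major 3rd
B-sharp — augmented 5th
D — minor 7th
F-double-sharp — augmented 9th

E G-sharp B-sharp D F-double-sharp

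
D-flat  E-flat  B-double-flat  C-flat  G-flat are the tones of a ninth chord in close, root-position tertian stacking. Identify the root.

Arranged so that each adjacent pair is a third by letter name: C-flat – E-flat – G-flat – B-double-flat – D-flat.
The bottom of that stack, C-flat, is the root (this is C-flat dominant ninth).

C-flat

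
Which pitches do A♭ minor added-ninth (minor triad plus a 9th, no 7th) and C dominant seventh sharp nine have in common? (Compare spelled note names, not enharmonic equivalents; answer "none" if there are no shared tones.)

B-flat

A♭ minor added-ninth = A-flat, C-flat, E-flat, B-flat.
C dominant seventh sharp nine = C, E, G, B-flat, D-sharp.
Shared: B-flat.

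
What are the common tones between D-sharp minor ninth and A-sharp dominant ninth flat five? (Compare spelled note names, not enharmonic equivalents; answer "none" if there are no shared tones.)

A-sharp

D-sharp minor ninth: D-sharp F-sharp A-sharp C-sharp E-sharp
A-sharp dominant ninth flat five: A-sharp C-double-sharp E G-sharp B-sharp
Common to both → A-sharp.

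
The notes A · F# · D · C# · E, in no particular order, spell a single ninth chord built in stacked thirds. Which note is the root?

D

Arranged so that each adjacent pair is a third by letter name: D – F# – A – C# – E.
The bottom of that stack, D, is the root (this is D major ninth).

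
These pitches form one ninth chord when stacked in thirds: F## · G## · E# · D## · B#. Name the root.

E#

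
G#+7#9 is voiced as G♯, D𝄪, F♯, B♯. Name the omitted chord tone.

A𝄪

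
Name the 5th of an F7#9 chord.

C

F7#9 is built on F; its 5th is a perfect 5th above the root.
A fifth above F uses the letter C, and the perfect 5th above F is C.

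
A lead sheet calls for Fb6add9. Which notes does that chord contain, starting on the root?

Fb, Ab, Cb, Db, Gb

Fb6add9 is a six-nine built on Fb.
- root: Fb
- major 3rd: Ab
- perfect 5th: Cb
- major 6th: Db
- major 9th: Gb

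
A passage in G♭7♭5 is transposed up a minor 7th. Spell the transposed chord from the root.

Transposed root: G♭ → F♭ (minor 7th up). So we spell F♭ dominant seventh flat five:
F♭ — root
A♭ — major 3rd
C𝄫 — diminished 5th
E𝄫 — minor 7th

F♭ A♭ C𝄫 E𝄫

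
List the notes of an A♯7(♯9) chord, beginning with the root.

A♯7(♯9): dominant seventh sharp nine on A#.
root → A#
3rd (major 3rd) → C##
5th (perfect 5th) → E#
7th (minor 7th) → G#
9th (augmented 9th) → B##

A#, C##, E#, G#, B##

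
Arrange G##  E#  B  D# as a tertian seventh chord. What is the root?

E#

Stacking in thirds gives E# – G## – B – D#, so E# is the root — E# dominant seventh flat five.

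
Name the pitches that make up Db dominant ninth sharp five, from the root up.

Db – F – A – Cb – Eb

Db dominant ninth sharp five is a dominant ninth sharp five built on Db.
- root: Db
- major 3rd: F
- augmented 5th: A
- minor 7th: Cb
- major 9th: Eb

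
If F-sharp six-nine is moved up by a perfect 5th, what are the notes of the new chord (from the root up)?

Transposed root: F♯ → C♯ (perfect 5th up). So we spell C♯ six-nine:
- root: C♯
- major 3rd: E♯
- perfect 5th: G♯
- major 6th: A♯
- major 9th: D♯

C♯, E♯, G♯, A♯, D♯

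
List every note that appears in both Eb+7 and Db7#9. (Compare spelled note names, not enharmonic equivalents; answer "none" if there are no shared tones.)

Eb+7: Eb G B Db
Db7#9: Db F Ab Cb E
Common to both → Db.

Db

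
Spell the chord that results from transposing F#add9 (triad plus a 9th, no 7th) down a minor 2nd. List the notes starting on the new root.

E♯  G𝄪  B♯  F𝄪

Transposed root: F♯ → E♯ (minor 2nd down). So we spell E♯ added-ninth:
root → E♯
3rd (major 3rd) → G𝄪
5th (perfect 5th) → B♯
9th (major 9th) → F𝄪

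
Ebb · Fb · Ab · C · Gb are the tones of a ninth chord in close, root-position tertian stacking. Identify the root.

Fb

Stacking in thirds gives Fb – Ab – C – Ebb – Gb, so Fb is the root — Fb dominant ninth sharp five.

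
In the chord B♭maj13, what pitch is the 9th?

Root of B♭maj13 = Bb. The 9th is a major 9th: Bb up a major 9th → C.

C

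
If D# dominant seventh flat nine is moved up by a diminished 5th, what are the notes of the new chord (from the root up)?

D-sharp up a diminished 5th → A. New chord: A dominant seventh flat nine.
root → A
3rd (major 3rd) → C-sharp
5th (perfect 5th) → E
7th (minor 7th) → G
9th (minor 9th) → B-flat

A, C-sharp, E, G, B-flat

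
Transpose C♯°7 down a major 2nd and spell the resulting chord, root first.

Transposed root: C# → B (major 2nd down). So we spell B diminished seventh:
root → B
3rd (minor 3rd) → D
5th (diminished 5th) → F
7th (diminished 7th) → Ab

B  D  F  Ab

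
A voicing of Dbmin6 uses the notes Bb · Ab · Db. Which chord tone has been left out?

The full Dbmin6 chord is Db, Fb, Ab, Bb.
Comparing with the voicing, the minor 3rd (3rd) — Fb — is absent.

Fb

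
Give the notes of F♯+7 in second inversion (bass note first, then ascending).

C##, E, F#, A#

F♯+7 = F#–A#–C##–E; second inversion → fifth (C##) lowest.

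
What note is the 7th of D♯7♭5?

Root of D♯7♭5 = D♯. The 7th is a minor 7th: D♯ up a minor 7th → C♯.

C♯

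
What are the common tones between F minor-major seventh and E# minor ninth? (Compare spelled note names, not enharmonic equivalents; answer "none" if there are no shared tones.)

F minor-major seventh: F A-flat C E
E# minor ninth: E-sharp G-sharp B-sharp D-sharp F-double-sharp
Common to both → none.

none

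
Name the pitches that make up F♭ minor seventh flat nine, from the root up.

Root Fb, quality minor seventh flat nine:
Fb — root
Abb — minor 3rd
Cb — perfect 5th
Ebb — minor 7th
Gbb — minor 9th

Fb, Abb, Cb, Ebb, Gbb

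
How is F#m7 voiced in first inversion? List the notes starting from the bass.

A  C#  E  F#

F#m7 = F#–A–C#–E; first inversion → third (A) lowest.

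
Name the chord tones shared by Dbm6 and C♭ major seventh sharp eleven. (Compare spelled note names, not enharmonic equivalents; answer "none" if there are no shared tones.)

Dbm6: Db Fb Ab Bb
C♭ major seventh sharp eleven: Cb Eb Gb Bb F
Common to both → Bb.

Bb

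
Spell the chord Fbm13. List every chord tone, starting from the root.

F♭, A𝄫, C♭, E𝄫, G♭, B𝄫, D♭

Fbm13: minor thirteenth on F♭.
F♭ — root
A𝄫 — minor 3rd
C♭ — perfect 5th
E𝄫 — minor 7th
G♭ — major 9th
B𝄫 — perfect 11th
D♭ — major 13th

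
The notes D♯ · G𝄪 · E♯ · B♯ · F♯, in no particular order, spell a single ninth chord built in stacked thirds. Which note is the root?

Arranged so that each adjacent pair is a third by letter name: E♯ – G𝄪 – B♯ – D♯ – F♯.
The bottom of that stack, E♯, is the root (this is E♯ dominant seventh flat nine).

E♯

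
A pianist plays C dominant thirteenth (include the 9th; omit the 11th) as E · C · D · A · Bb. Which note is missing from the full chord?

C dominant thirteenth = C, E, G, Bb, D, A. The voicing lacks the 5th (perfect 5th), G.

G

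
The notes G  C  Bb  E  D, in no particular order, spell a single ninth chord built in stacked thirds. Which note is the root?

C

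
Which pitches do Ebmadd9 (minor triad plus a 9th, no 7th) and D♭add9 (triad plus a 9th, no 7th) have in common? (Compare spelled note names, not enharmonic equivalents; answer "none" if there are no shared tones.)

Ebmadd9 = Eb, Gb, Bb, F.
D♭add9 = Db, F, Ab, Eb.
Shared: Eb, F.

Eb F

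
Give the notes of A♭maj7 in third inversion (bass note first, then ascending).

A♭maj7 = Ab–C–Eb–G; third inversion → seventh (G) lowest.

G Ab C Eb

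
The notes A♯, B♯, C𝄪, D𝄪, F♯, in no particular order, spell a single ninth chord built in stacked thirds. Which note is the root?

Stacking in thirds gives B♯ – D𝄪 – F♯ – A♯ – C𝄪, so B♯ is the root — B♯ dominant ninth flat five.

B♯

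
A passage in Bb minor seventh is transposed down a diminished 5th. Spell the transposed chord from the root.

E – G – B – D

A diminished 5th down from B♭ is E, so the new chord is E minor seventh.
E — root
G — minor 3rd
B — perfect 5th
D — minor 7th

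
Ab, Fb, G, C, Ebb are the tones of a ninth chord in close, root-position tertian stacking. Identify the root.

Fb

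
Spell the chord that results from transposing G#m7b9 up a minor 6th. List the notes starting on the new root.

E, G, B, D, F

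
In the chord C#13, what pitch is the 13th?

C#13 is built on C#; its 13th is a major 13th above the root.
A sixth above C uses the letter A, and the major 13th above C# is A#.

A#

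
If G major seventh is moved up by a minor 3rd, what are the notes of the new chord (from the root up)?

Bb, D, F, A

A minor 3rd up from G is Bb, so the new chord is Bb major seventh.
- root: Bb
- major 3rd: D
- perfect 5th: F
- major 7th: A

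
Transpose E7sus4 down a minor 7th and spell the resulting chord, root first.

F#  B  C#  E

A minor 7th down from E is F#, so the new chord is F# dominant seventh suspended fourth.
F# — root
B — perfect 4th
C# — perfect 5th
E — minor 7th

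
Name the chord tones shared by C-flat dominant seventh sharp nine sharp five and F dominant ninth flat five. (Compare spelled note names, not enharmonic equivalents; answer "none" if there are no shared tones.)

C-flat dominant seventh sharp nine sharp five = Cb, Eb, G, Bbb, D.
F dominant ninth flat five = F, A, Cb, Eb, G.
Shared: Cb, Eb, G.

Cb, Eb, G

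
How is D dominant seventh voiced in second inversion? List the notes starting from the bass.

A, C, D, F-sharp

In root position, D dominant seventh is D–F-sharp–A–C.
Second inversion puts the fifth (A) in the bass.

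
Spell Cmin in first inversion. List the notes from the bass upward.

Eb, G, C

Cmin = C–Eb–G; first inversion → third (Eb) lowest.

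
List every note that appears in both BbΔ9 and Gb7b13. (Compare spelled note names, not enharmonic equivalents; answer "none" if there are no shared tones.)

BbΔ9 = Bb, D, F, A, C.
Gb7b13 = Gb, Bb, Db, Fb, Ebb.
Shared: Bb.

Bb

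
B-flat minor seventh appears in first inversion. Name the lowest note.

B-flat minor seventh = B-flat–D-flat–F–A-flat. First inversion → third in the bass = D-flat.

D-flat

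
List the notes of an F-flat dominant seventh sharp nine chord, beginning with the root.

F-flat – A-flat – C-flat – E-double-flat – G

Root F-flat, quality dominant seventh sharp nine:
root → F-flat
3rd (major 3rd) → A-flat
5th (perfect 5th) → C-flat
7th (minor 7th) → E-double-flat
9th (augmented 9th) → G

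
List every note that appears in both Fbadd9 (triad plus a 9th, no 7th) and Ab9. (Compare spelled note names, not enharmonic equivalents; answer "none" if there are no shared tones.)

Fbadd9 = Fb, Ab, Cb, Gb.
Ab9 = Ab, C, Eb, Gb, Bb.
Shared: Ab, Gb.

Ab – Gb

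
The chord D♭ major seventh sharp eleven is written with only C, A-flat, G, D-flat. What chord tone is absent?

The full D♭ major seventh sharp eleven chord is D-flat, F, A-flat, C, G.
Comparing with the voicing, the major 3rd (3rd) — F — is absent.

F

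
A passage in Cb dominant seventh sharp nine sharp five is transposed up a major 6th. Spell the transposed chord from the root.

A-flat, C, E, G-flat, B

Transposed root: C-flat → A-flat (major 6th up). So we spell A-flat dominant seventh sharp nine sharp five:
- root: A-flat
- major 3rd: C
- augmented 5th: E
- minor 7th: G-flat
- augmented 9th: B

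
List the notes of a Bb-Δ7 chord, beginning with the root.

B♭ – D♭ – F – A

Bb-Δ7 is a minor-major seventh built on B♭.
root → B♭
3rd (minor 3rd) → D♭
5th (perfect 5th) → F
7th (major 7th) → A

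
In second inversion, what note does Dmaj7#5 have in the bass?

A#

Dmaj7#5 in root position is D–F#–A#–C#.
Second inversion places the fifth in the bass, which is A#.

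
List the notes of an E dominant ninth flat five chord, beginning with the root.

E – G-sharp – B-flat – D – F-sharp

E dominant ninth flat five: dominant ninth flat five on E.
root → E
3rd (major 3rd) → G-sharp
5th (diminished 5th) → B-flat
7th (minor 7th) → D
9th (major 9th) → F-sharp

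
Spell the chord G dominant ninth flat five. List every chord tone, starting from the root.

G, B, D-flat, F, A

G dominant ninth flat five is a dominant ninth flat five built on G.
Root: G
Major 3rd (3rd): B
Diminished 5th (5th): D-flat
Minor 7th (7th): F
Major 9th (9th): A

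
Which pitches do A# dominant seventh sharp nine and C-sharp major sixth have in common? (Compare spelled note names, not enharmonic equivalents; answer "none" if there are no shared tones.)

A# dominant seventh sharp nine = A-sharp, C-double-sharp, E-sharp, G-sharp, B-double-sharp.
C-sharp major sixth = C-sharp, E-sharp, G-sharp, A-sharp.
Shared: A-sharp, E-sharp, G-sharp.

A-sharp – E-sharp – G-sharp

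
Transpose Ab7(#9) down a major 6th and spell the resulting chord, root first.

Cb, Eb, Gb, Bbb, D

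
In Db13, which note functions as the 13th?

B♭

Root of Db13 = D♭. The 13th is a major 13th: D♭ up a major 13th → B♭.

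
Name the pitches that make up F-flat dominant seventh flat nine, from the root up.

Fb – Ab – Cb – Ebb – Gbb

Root Fb, quality dominant seventh flat nine:
root → Fb
3rd (major 3rd) → Ab
5th (perfect 5th) → Cb
7th (minor 7th) → Ebb
9th (minor 9th) → Gbb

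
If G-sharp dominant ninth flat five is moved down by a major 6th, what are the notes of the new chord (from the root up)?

G-sharp down a major 6th → B. New chord: B dominant ninth flat five.
root → B
3rd (major 3rd) → D-sharp
5th (diminished 5th) → F
7th (minor 7th) → A
9th (major 9th) → C-sharp

B, D-sharp, F, A, C-sharp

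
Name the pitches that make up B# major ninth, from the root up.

B#, D##, F##, A##, C##

Root B#, quality major ninth:
root → B#
3rd (major 3rd) → D##
5th (perfect 5th) → F##
7th (major 7th) → A##
9th (major 9th) → C##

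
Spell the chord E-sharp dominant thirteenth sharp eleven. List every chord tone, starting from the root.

E# G## B# D# F## A## C##

E-sharp dominant thirteenth sharp eleven is a dominant thirteenth sharp eleven built on E#.
root → E#
3rd (major 3rd) → G##
5th (perfect 5th) → B#
7th (minor 7th) → D#
9th (major 9th) → F##
11th (augmented 11th) → A##
13th (major 13th) → C##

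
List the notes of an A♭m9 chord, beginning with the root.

Root Ab, quality minor ninth:
root → Ab
3rd (minor 3rd) → Cb
5th (perfect 5th) → Eb
7th (minor 7th) → Gb
9th (major 9th) → Bb

Ab  Cb  Eb  Gb  Bb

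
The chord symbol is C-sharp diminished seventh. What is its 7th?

B-flat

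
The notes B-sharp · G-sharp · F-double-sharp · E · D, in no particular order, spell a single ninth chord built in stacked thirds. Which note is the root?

E

Arranged so that each adjacent pair is a third by letter name: E – G-sharp – B-sharp – D – F-double-sharp.
The bottom of that stack, E, is the root (this is E dominant seventh sharp nine sharp five).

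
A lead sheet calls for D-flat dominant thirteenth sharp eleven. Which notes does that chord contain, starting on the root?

D-flat F A-flat C-flat E-flat G B-flat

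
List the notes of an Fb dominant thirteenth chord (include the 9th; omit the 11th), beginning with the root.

F-flat A-flat C-flat E-double-flat G-flat D-flat

Fb dominant thirteenth: dominant thirteenth on F-flat.
root → F-flat
3rd (major 3rd) → A-flat
5th (perfect 5th) → C-flat
7th (minor 7th) → E-double-flat
9th (major 9th) → G-flat
13th (major 13th) → D-flat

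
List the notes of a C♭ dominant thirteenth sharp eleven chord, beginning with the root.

Cb, Eb, Gb, Bbb, Db, F, Ab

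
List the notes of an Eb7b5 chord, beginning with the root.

Eb7b5 is a dominant seventh flat five built on E♭.
root → E♭
3rd (major 3rd) → G
5th (diminished 5th) → B𝄫
7th (minor 7th) → D♭

E♭ – G – B𝄫 – D♭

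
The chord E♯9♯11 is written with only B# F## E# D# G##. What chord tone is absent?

The full E♯9♯11 chord is E#, G##, B#, D#, F##, A##.
Comparing with the voicing, the augmented 11th (11th) — A## — is absent.

A##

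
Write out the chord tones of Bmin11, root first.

B  D  F♯  A  C♯  E

Bmin11: minor eleventh on B.
B — root
D — minor 3rd
F♯ — perfect 5th
A — minor 7th
C♯ — major 9th
E — perfect 11th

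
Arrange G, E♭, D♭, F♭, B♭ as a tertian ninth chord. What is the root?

E♭

Arranged so that each adjacent pair is a third by letter name: E♭ – G – B♭ – D♭ – F♭.
The bottom of that stack, E♭, is the root (this is E♭ dominant seventh flat nine).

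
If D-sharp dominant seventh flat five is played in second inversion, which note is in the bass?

A

D-sharp dominant seventh flat five in root position is D-sharp–F-double-sharp–A–C-sharp.
Second inversion places the fifth in the bass, which is A.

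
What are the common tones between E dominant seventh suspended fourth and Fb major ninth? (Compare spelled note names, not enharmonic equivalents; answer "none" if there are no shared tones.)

none

E dominant seventh suspended fourth = E, A, B, D.
Fb major ninth = F-flat, A-flat, C-flat, E-flat, G-flat.
Shared: none.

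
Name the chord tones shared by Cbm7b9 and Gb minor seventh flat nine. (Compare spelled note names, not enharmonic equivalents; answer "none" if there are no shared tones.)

Cbm7b9 = C♭, E𝄫, G♭, B𝄫, D𝄫.
Gb minor seventh flat nine = G♭, B𝄫, D♭, F♭, A𝄫.
Shared: G♭, B𝄫.

G♭ B𝄫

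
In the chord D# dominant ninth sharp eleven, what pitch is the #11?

G##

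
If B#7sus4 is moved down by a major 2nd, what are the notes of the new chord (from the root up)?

B# down a major 2nd → A#. New chord: A# dominant seventh suspended fourth.
A# — root
D# — perfect 4th
E# — perfect 5th
G# — minor 7th

A#, D#, E#, G#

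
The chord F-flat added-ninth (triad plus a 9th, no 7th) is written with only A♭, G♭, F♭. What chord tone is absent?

C♭

The full F-flat added-ninth chord is F♭, A♭, C♭, G♭.
Comparing with the voicing, the perfect 5th (5th) — C♭ — is absent.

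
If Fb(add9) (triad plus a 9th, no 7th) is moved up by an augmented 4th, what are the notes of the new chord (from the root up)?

Transposed root: Fb → Bb (augmented 4th up). So we spell Bb added-ninth:
Root: Bb
Major 3rd (3rd): D
Perfect 5th (5th): F
Major 9th (9th): C

Bb, D, F, C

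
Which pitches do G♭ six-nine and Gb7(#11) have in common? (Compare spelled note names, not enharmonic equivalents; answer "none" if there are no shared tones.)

G♭, B♭, D♭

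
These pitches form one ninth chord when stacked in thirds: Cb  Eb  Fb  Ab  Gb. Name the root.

Arranged so that each adjacent pair is a third by letter name: Fb – Ab – Cb – Eb – Gb.
The bottom of that stack, Fb, is the root (this is Fb major ninth).

Fb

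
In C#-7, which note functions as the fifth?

G♯

C#-7 is built on C♯; its 5th is a perfect 5th above the root.
A fifth above C uses the letter G, and the perfect 5th above C♯ is G♯.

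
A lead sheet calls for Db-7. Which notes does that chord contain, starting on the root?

Db Fb Ab Cb

Db-7: minor seventh on Db.
- root: Db
- minor 3rd: Fb
- perfect 5th: Ab
- minor 7th: Cb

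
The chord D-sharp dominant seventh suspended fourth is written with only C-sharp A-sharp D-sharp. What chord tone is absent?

G-sharp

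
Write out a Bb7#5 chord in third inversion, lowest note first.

Ab, Bb, D, F#

In root position, Bb7#5 is Bb–D–F#–Ab.
Third inversion puts the seventh (Ab) in the bass.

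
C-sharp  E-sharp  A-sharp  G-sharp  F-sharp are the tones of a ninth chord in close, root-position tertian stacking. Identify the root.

F-sharp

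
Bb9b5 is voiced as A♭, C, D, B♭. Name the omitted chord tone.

F♭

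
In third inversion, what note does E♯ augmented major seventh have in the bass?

E♯ augmented major seventh in root position is E♯–G𝄪–B𝄪–D𝄪.
Third inversion places the seventh in the bass, which is D𝄪.

D𝄪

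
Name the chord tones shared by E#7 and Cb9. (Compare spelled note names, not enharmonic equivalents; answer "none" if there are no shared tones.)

none

E#7: E# G## B# D#
Cb9: Cb Eb Gb Bbb Db
Common to both → none.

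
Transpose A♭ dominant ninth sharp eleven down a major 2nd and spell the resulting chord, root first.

G-flat – B-flat – D-flat – F-flat – A-flat – C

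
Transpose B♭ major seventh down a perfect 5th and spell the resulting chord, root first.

Eb, G, Bb, D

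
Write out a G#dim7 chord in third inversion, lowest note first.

G#dim7 = G#–B–D–F; third inversion → seventh (F) lowest.

F, G#, B, D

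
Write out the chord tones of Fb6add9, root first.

Fb – Ab – Cb – Db – Gb

Fb6add9 is a six-nine built on Fb.
Fb — root
Ab — major 3rd
Cb — perfect 5th
Db — major 6th
Gb — major 9th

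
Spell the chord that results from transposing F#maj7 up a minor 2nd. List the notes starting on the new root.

Transposed root: F# → G (minor 2nd up). So we spell G major seventh:
G — root
B — major 3rd
D — perfect 5th
F# — major 7th

G, B, D, F#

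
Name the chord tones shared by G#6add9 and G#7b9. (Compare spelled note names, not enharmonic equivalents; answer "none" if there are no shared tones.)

G#6add9: G# B# D# E# A#
G#7b9: G# B# D# F# A
Common to both → G#, B#, D#.

G# B# D#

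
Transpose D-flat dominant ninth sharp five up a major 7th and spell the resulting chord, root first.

Transposed root: Db → C (major 7th up). So we spell C dominant ninth sharp five:
Root: C
Major 3rd (3rd): E
Augmented 5th (5th): G#
Minor 7th (7th): Bb
Major 9th (9th): D

C, E, G#, Bb, D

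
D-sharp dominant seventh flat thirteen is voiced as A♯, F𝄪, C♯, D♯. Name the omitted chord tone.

B

The full D-sharp dominant seventh flat thirteen chord is D♯, F𝄪, A♯, C♯, B.
Comparing with the voicing, the minor 13th (13th) — B — is absent.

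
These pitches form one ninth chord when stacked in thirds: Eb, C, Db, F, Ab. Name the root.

Stacking in thirds gives Db – F – Ab – C – Eb, so Db is the root — Db major ninth.

Db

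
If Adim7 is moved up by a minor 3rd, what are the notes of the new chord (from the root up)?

C – E♭ – G♭ – B𝄫

A minor 3rd up from A is C, so the new chord is C diminished seventh.
Root: C
Minor 3rd (3rd): E♭
Diminished 5th (5th): G♭
Diminished 7th (7th): B𝄫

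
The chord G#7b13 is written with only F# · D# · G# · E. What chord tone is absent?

B#

G#7b13 = G#, B#, D#, F#, E. The voicing lacks the 3rd (major 3rd), B#.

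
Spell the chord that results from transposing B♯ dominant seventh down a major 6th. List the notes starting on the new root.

D-sharp – F-double-sharp – A-sharp – C-sharp

Transposed root: B-sharp → D-sharp (major 6th down). So we spell D-sharp dominant seventh:
root → D-sharp
3rd (major 3rd) → F-double-sharp
5th (perfect 5th) → A-sharp
7th (minor 7th) → C-sharp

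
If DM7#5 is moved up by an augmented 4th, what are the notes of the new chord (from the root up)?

D up an augmented 4th → G#. New chord: G# augmented major seventh.
G# — root
B# — major 3rd
D## — augmented 5th
F## — major 7th

G#, B#, D##, F##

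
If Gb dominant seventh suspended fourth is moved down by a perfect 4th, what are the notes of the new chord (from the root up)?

Gb down a perfect 4th → Db. New chord: Db dominant seventh suspended fourth.
Db — root
Gb — perfect 4th
Ab — perfect 5th
Cb — minor 7th

Db, Gb, Ab, Cb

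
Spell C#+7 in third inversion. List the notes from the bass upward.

B – C# – E# – G##

C#+7 = C#–E#–G##–B; third inversion → seventh (B) lowest.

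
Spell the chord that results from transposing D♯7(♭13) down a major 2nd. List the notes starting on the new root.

A major 2nd down from D# is C#, so the new chord is C# dominant seventh flat thirteen.
C# — root
E# — major 3rd
G# — perfect 5th
B — minor 7th
A — minor 13th

C#  E#  G#  B  A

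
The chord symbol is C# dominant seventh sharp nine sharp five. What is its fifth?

Root of C# dominant seventh sharp nine sharp five = C-sharp. The 5th is an augmented 5th: C-sharp up an augmented 5th → G-double-sharp.

G-double-sharp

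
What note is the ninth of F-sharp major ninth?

G#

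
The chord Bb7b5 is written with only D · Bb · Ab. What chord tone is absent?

Fb

Bb7b5 = Bb, D, Fb, Ab. The voicing lacks the 5th (diminished 5th), Fb.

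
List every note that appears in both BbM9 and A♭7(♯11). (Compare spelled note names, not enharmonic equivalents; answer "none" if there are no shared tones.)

D – C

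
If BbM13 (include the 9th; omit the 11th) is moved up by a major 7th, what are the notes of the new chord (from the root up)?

A – C# – E – G# – B – F#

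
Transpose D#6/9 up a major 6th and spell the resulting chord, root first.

B#  D##  F##  G##  C##

D# up a major 6th → B#. New chord: B# six-nine.
- root: B#
- major 3rd: D##
- perfect 5th: F##
- major 6th: G##
- major 9th: C##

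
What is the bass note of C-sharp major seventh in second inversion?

C-sharp major seventh in root position is C#–E#–G#–B#.
Second inversion places the fifth in the bass, which is G#.

G#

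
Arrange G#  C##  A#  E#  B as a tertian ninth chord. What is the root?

A#

Stacking in thirds gives A# – C## – E# – G# – B, so A# is the root — A# dominant seventh flat nine.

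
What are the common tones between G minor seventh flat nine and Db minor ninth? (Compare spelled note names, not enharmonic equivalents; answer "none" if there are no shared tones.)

A-flat

G minor seventh flat nine: G B-flat D F A-flat
Db minor ninth: D-flat F-flat A-flat C-flat E-flat
Common to both → A-flat.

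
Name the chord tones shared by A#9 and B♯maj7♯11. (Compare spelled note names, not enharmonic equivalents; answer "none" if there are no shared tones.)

A#9: A# C## E# G# B#
B♯maj7♯11: B# D## F## A## E##
Common to both → B#.

B#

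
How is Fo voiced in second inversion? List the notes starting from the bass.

In root position, Fo is F–A♭–C♭.
Second inversion puts the fifth (C♭) in the bass.

C♭ F A♭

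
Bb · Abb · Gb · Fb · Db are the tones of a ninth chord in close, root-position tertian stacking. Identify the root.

Stacking in thirds gives Gb – Bb – Db – Fb – Abb, so Gb is the root — Gb dominant seventh flat nine.

Gb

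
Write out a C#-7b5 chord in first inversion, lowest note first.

In root position, C#-7b5 is C#–E–G–B.
First inversion puts the third (E) in the bass.

E, G, B, C#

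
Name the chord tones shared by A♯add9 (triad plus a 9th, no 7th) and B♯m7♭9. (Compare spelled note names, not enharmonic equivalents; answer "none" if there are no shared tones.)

A# B#

A♯add9: A# C## E# B#
B♯m7♭9: B# D# F## A# C#
Common to both → A#, B#.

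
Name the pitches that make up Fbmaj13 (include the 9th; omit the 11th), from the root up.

Fbmaj13 is a major thirteenth built on F♭.
- root: F♭
- major 3rd: A♭
- perfect 5th: C♭
- major 7th: E♭
- major 9th: G♭
- major 13th: D♭

F♭, A♭, C♭, E♭, G♭, D♭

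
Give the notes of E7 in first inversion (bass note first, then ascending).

G♯ B D E

E7 = E–G♯–B–D; first inversion → third (G♯) lowest.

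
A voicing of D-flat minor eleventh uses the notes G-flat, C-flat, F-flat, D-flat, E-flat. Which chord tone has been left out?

D-flat minor eleventh = D-flat, F-flat, A-flat, C-flat, E-flat, G-flat. The voicing lacks the 5th (perfect 5th), A-flat.

A-flat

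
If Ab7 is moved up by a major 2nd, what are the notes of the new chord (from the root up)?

Transposed root: Ab → Bb (major 2nd up). So we spell Bb dominant seventh:
root → Bb
3rd (major 3rd) → D
5th (perfect 5th) → F
7th (minor 7th) → Ab

Bb  D  F  Ab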